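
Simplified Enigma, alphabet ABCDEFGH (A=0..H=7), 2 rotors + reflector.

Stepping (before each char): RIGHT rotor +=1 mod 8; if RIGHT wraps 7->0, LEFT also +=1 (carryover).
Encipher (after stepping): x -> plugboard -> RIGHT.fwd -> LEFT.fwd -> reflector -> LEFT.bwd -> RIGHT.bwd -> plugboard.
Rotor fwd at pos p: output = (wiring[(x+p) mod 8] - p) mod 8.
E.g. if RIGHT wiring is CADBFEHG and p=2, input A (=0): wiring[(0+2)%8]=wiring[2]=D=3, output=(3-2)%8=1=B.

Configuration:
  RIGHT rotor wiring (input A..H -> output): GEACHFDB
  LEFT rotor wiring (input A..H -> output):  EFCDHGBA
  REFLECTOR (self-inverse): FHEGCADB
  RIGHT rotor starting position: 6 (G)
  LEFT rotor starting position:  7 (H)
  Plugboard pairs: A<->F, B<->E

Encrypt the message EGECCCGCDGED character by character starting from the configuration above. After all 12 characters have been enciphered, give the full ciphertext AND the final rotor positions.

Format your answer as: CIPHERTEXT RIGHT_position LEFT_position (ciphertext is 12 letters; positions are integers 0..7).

Answer: HACDDEABEBFA 2 1

Derivation:
Char 1 ('E'): step: R->7, L=7; E->plug->B->R->H->L->C->refl->E->L'->E->R'->H->plug->H
Char 2 ('G'): step: R->0, L->0 (L advanced); G->plug->G->R->D->L->D->refl->G->L'->F->R'->F->plug->A
Char 3 ('E'): step: R->1, L=0; E->plug->B->R->H->L->A->refl->F->L'->B->R'->C->plug->C
Char 4 ('C'): step: R->2, L=0; C->plug->C->R->F->L->G->refl->D->L'->D->R'->D->plug->D
Char 5 ('C'): step: R->3, L=0; C->plug->C->R->C->L->C->refl->E->L'->A->R'->D->plug->D
Char 6 ('C'): step: R->4, L=0; C->plug->C->R->H->L->A->refl->F->L'->B->R'->B->plug->E
Char 7 ('G'): step: R->5, L=0; G->plug->G->R->F->L->G->refl->D->L'->D->R'->F->plug->A
Char 8 ('C'): step: R->6, L=0; C->plug->C->R->A->L->E->refl->C->L'->C->R'->E->plug->B
Char 9 ('D'): step: R->7, L=0; D->plug->D->R->B->L->F->refl->A->L'->H->R'->B->plug->E
Char 10 ('G'): step: R->0, L->1 (L advanced); G->plug->G->R->D->L->G->refl->D->L'->H->R'->E->plug->B
Char 11 ('E'): step: R->1, L=1; E->plug->B->R->H->L->D->refl->G->L'->D->R'->A->plug->F
Char 12 ('D'): step: R->2, L=1; D->plug->D->R->D->L->G->refl->D->L'->H->R'->F->plug->A
Final: ciphertext=HACDDEABEBFA, RIGHT=2, LEFT=1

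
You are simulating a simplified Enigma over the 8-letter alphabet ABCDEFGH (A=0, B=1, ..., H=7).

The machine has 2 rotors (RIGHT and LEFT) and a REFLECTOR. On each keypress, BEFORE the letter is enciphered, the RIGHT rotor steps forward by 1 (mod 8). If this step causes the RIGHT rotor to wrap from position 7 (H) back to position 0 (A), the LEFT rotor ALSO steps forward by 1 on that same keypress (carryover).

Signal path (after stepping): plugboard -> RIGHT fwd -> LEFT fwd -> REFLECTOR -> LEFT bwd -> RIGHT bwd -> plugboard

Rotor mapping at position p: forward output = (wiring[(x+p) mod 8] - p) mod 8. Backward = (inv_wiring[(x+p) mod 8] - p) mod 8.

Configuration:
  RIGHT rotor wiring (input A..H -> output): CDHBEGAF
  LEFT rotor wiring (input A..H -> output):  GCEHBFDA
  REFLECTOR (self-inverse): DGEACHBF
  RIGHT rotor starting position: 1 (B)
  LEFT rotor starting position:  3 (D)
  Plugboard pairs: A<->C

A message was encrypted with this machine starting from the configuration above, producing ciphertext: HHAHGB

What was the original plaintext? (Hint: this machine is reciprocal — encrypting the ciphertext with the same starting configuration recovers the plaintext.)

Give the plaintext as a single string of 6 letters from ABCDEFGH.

Char 1 ('H'): step: R->2, L=3; H->plug->H->R->B->L->G->refl->B->L'->H->R'->B->plug->B
Char 2 ('H'): step: R->3, L=3; H->plug->H->R->E->L->F->refl->H->L'->G->R'->A->plug->C
Char 3 ('A'): step: R->4, L=3; A->plug->C->R->E->L->F->refl->H->L'->G->R'->E->plug->E
Char 4 ('H'): step: R->5, L=3; H->plug->H->R->H->L->B->refl->G->L'->B->R'->A->plug->C
Char 5 ('G'): step: R->6, L=3; G->plug->G->R->G->L->H->refl->F->L'->E->R'->C->plug->A
Char 6 ('B'): step: R->7, L=3; B->plug->B->R->D->L->A->refl->D->L'->F->R'->F->plug->F

Answer: BCECAF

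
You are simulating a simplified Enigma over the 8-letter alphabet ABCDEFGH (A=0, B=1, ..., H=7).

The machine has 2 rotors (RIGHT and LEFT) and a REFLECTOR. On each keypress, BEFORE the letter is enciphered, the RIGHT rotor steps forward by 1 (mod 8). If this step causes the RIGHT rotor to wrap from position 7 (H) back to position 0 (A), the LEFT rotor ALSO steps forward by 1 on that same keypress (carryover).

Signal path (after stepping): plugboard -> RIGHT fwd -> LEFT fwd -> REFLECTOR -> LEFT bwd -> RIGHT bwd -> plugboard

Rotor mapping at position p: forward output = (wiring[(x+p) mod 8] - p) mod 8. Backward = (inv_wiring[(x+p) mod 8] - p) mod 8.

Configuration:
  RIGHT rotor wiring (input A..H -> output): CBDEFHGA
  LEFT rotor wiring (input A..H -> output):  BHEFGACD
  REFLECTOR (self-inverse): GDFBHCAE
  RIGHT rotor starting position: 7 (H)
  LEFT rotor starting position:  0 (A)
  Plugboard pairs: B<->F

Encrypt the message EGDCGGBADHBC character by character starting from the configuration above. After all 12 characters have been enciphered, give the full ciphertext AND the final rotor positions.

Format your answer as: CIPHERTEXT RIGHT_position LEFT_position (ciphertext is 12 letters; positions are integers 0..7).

Char 1 ('E'): step: R->0, L->1 (L advanced); E->plug->E->R->F->L->B->refl->D->L'->B->R'->B->plug->F
Char 2 ('G'): step: R->1, L=1; G->plug->G->R->H->L->A->refl->G->L'->A->R'->A->plug->A
Char 3 ('D'): step: R->2, L=1; D->plug->D->R->F->L->B->refl->D->L'->B->R'->A->plug->A
Char 4 ('C'): step: R->3, L=1; C->plug->C->R->E->L->H->refl->E->L'->C->R'->B->plug->F
Char 5 ('G'): step: R->4, L=1; G->plug->G->R->H->L->A->refl->G->L'->A->R'->H->plug->H
Char 6 ('G'): step: R->5, L=1; G->plug->G->R->H->L->A->refl->G->L'->A->R'->H->plug->H
Char 7 ('B'): step: R->6, L=1; B->plug->F->R->G->L->C->refl->F->L'->D->R'->D->plug->D
Char 8 ('A'): step: R->7, L=1; A->plug->A->R->B->L->D->refl->B->L'->F->R'->E->plug->E
Char 9 ('D'): step: R->0, L->2 (L advanced); D->plug->D->R->E->L->A->refl->G->L'->D->R'->C->plug->C
Char 10 ('H'): step: R->1, L=2; H->plug->H->R->B->L->D->refl->B->L'->F->R'->F->plug->B
Char 11 ('B'): step: R->2, L=2; B->plug->F->R->G->L->H->refl->E->L'->C->R'->B->plug->F
Char 12 ('C'): step: R->3, L=2; C->plug->C->R->E->L->A->refl->G->L'->D->R'->D->plug->D
Final: ciphertext=FAAFHHDECBFD, RIGHT=3, LEFT=2

Answer: FAAFHHDECBFD 3 2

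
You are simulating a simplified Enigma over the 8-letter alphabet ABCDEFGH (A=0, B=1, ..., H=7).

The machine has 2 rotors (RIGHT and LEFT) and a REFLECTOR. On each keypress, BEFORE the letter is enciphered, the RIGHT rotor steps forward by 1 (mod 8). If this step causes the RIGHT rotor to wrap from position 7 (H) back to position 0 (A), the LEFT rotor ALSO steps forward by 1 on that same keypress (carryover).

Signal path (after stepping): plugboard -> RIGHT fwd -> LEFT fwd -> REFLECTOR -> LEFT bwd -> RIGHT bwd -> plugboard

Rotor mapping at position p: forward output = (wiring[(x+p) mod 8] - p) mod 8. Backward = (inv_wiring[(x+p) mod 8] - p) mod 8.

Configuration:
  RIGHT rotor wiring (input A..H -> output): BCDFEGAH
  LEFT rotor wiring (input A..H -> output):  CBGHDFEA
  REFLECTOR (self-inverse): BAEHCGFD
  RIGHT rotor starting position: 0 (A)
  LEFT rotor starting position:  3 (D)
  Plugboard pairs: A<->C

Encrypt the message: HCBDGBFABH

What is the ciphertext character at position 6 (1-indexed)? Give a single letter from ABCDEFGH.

Char 1 ('H'): step: R->1, L=3; H->plug->H->R->A->L->E->refl->C->L'->C->R'->B->plug->B
Char 2 ('C'): step: R->2, L=3; C->plug->A->R->B->L->A->refl->B->L'->D->R'->B->plug->B
Char 3 ('B'): step: R->3, L=3; B->plug->B->R->B->L->A->refl->B->L'->D->R'->C->plug->A
Char 4 ('D'): step: R->4, L=3; D->plug->D->R->D->L->B->refl->A->L'->B->R'->H->plug->H
Char 5 ('G'): step: R->5, L=3; G->plug->G->R->A->L->E->refl->C->L'->C->R'->C->plug->A
Char 6 ('B'): step: R->6, L=3; B->plug->B->R->B->L->A->refl->B->L'->D->R'->C->plug->A

A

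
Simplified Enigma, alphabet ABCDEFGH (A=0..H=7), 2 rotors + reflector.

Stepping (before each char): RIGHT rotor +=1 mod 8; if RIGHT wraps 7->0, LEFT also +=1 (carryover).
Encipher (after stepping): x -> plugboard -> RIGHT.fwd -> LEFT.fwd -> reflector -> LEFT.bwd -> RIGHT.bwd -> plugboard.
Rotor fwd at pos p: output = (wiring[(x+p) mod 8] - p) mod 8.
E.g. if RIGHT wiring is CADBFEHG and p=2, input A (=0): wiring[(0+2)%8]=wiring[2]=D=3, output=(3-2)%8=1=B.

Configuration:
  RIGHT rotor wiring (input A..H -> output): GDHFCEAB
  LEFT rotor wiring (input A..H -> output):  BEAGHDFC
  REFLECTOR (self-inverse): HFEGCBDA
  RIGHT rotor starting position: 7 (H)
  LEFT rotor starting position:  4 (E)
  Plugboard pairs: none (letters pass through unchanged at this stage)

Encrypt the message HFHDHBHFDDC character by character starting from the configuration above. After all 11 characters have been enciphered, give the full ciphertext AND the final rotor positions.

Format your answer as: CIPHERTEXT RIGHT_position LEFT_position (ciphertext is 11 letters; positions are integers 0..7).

Char 1 ('H'): step: R->0, L->5 (L advanced); H->plug->H->R->B->L->A->refl->H->L'->E->R'->F->plug->F
Char 2 ('F'): step: R->1, L=5; F->plug->F->R->H->L->C->refl->E->L'->D->R'->E->plug->E
Char 3 ('H'): step: R->2, L=5; H->plug->H->R->B->L->A->refl->H->L'->E->R'->G->plug->G
Char 4 ('D'): step: R->3, L=5; D->plug->D->R->F->L->D->refl->G->L'->A->R'->G->plug->G
Char 5 ('H'): step: R->4, L=5; H->plug->H->R->B->L->A->refl->H->L'->E->R'->C->plug->C
Char 6 ('B'): step: R->5, L=5; B->plug->B->R->D->L->E->refl->C->L'->H->R'->A->plug->A
Char 7 ('H'): step: R->6, L=5; H->plug->H->R->G->L->B->refl->F->L'->C->R'->A->plug->A
Char 8 ('F'): step: R->7, L=5; F->plug->F->R->D->L->E->refl->C->L'->H->R'->B->plug->B
Char 9 ('D'): step: R->0, L->6 (L advanced); D->plug->D->R->F->L->A->refl->H->L'->A->R'->G->plug->G
Char 10 ('D'): step: R->1, L=6; D->plug->D->R->B->L->E->refl->C->L'->E->R'->C->plug->C
Char 11 ('C'): step: R->2, L=6; C->plug->C->R->A->L->H->refl->A->L'->F->R'->A->plug->A
Final: ciphertext=FEGGCAABGCA, RIGHT=2, LEFT=6

Answer: FEGGCAABGCA 2 6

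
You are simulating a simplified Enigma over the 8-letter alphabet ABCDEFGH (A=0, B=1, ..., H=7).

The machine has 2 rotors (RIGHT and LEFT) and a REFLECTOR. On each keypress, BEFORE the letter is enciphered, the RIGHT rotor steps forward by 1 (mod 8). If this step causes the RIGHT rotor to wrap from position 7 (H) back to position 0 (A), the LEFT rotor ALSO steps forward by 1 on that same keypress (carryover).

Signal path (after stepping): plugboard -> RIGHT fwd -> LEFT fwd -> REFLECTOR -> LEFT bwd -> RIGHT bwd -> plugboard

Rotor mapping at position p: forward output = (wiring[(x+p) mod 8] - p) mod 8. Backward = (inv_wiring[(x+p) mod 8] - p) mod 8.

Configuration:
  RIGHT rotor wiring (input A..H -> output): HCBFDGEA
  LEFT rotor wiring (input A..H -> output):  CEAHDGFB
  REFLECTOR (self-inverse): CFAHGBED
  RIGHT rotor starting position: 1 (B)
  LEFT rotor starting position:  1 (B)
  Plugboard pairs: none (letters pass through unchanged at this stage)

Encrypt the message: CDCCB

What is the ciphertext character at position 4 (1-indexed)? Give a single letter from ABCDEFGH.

Char 1 ('C'): step: R->2, L=1; C->plug->C->R->B->L->H->refl->D->L'->A->R'->H->plug->H
Char 2 ('D'): step: R->3, L=1; D->plug->D->R->B->L->H->refl->D->L'->A->R'->B->plug->B
Char 3 ('C'): step: R->4, L=1; C->plug->C->R->A->L->D->refl->H->L'->B->R'->H->plug->H
Char 4 ('C'): step: R->5, L=1; C->plug->C->R->D->L->C->refl->A->L'->G->R'->H->plug->H

H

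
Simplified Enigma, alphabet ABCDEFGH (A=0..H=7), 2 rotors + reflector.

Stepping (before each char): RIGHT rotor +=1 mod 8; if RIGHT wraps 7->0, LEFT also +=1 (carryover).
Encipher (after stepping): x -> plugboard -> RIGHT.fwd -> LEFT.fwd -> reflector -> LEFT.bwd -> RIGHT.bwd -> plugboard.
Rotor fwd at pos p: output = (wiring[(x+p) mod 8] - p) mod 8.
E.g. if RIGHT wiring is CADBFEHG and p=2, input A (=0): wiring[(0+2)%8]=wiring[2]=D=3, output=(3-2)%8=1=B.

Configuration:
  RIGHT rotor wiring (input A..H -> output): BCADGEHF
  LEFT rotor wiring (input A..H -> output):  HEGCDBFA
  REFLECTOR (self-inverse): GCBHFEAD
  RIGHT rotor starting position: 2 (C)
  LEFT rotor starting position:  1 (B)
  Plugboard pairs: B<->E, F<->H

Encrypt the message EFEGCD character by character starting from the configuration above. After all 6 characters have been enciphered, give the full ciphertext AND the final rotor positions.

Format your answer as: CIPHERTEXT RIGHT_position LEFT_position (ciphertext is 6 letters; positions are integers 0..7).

Char 1 ('E'): step: R->3, L=1; E->plug->B->R->D->L->C->refl->B->L'->C->R'->E->plug->B
Char 2 ('F'): step: R->4, L=1; F->plug->H->R->H->L->G->refl->A->L'->E->R'->G->plug->G
Char 3 ('E'): step: R->5, L=1; E->plug->B->R->C->L->B->refl->C->L'->D->R'->F->plug->H
Char 4 ('G'): step: R->6, L=1; G->plug->G->R->A->L->D->refl->H->L'->G->R'->H->plug->F
Char 5 ('C'): step: R->7, L=1; C->plug->C->R->D->L->C->refl->B->L'->C->R'->B->plug->E
Char 6 ('D'): step: R->0, L->2 (L advanced); D->plug->D->R->D->L->H->refl->D->L'->E->R'->F->plug->H
Final: ciphertext=BGHFEH, RIGHT=0, LEFT=2

Answer: BGHFEH 0 2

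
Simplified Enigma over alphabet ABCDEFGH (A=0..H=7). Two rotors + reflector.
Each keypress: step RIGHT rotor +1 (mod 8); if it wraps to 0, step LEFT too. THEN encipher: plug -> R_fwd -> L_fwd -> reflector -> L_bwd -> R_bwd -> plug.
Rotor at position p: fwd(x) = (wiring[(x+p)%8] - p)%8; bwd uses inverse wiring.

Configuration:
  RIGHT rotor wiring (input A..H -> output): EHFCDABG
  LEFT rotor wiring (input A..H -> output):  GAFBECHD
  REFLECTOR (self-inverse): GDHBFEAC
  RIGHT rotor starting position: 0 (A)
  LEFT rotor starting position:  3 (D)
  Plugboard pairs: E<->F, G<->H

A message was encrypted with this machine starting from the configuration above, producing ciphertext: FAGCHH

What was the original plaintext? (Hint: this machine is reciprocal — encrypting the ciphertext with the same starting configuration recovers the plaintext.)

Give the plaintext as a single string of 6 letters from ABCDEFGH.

Char 1 ('F'): step: R->1, L=3; F->plug->E->R->H->L->C->refl->H->L'->C->R'->D->plug->D
Char 2 ('A'): step: R->2, L=3; A->plug->A->R->D->L->E->refl->F->L'->G->R'->D->plug->D
Char 3 ('G'): step: R->3, L=3; G->plug->H->R->C->L->H->refl->C->L'->H->R'->A->plug->A
Char 4 ('C'): step: R->4, L=3; C->plug->C->R->F->L->D->refl->B->L'->B->R'->G->plug->H
Char 5 ('H'): step: R->5, L=3; H->plug->G->R->F->L->D->refl->B->L'->B->R'->C->plug->C
Char 6 ('H'): step: R->6, L=3; H->plug->G->R->F->L->D->refl->B->L'->B->R'->D->plug->D

Answer: DDAHCD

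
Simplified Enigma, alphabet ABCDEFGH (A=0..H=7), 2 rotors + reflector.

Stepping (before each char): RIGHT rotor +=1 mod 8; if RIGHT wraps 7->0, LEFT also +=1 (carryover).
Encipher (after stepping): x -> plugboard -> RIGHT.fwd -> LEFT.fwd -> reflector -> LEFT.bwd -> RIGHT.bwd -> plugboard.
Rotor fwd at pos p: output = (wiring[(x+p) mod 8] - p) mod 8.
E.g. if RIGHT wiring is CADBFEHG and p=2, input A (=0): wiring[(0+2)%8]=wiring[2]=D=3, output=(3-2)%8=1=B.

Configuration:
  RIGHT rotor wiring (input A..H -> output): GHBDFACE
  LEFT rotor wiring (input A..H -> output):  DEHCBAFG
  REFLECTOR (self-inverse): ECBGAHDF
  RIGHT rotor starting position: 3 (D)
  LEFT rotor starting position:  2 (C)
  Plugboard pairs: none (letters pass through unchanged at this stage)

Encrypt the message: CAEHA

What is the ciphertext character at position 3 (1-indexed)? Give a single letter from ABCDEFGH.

Char 1 ('C'): step: R->4, L=2; C->plug->C->R->G->L->B->refl->C->L'->H->R'->H->plug->H
Char 2 ('A'): step: R->5, L=2; A->plug->A->R->D->L->G->refl->D->L'->E->R'->F->plug->F
Char 3 ('E'): step: R->6, L=2; E->plug->E->R->D->L->G->refl->D->L'->E->R'->A->plug->A

A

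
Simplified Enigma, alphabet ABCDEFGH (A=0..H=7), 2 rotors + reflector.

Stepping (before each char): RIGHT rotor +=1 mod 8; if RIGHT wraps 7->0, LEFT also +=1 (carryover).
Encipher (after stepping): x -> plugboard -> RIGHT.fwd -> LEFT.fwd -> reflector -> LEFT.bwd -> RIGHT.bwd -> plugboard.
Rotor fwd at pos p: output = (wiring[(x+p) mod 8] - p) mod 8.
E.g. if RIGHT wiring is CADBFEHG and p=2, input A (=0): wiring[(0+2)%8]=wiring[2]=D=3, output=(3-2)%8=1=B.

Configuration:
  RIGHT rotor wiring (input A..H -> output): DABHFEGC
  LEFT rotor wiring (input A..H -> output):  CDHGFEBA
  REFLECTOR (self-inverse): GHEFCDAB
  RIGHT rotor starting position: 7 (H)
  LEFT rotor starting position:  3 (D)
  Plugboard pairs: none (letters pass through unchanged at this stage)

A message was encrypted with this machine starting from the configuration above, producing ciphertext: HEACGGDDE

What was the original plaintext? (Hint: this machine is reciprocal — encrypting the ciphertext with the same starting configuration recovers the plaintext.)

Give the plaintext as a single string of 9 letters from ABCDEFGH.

Answer: GACABDHFC

Derivation:
Char 1 ('H'): step: R->0, L->4 (L advanced); H->plug->H->R->C->L->F->refl->D->L'->G->R'->G->plug->G
Char 2 ('E'): step: R->1, L=4; E->plug->E->R->D->L->E->refl->C->L'->H->R'->A->plug->A
Char 3 ('A'): step: R->2, L=4; A->plug->A->R->H->L->C->refl->E->L'->D->R'->C->plug->C
Char 4 ('C'): step: R->3, L=4; C->plug->C->R->B->L->A->refl->G->L'->E->R'->A->plug->A
Char 5 ('G'): step: R->4, L=4; G->plug->G->R->F->L->H->refl->B->L'->A->R'->B->plug->B
Char 6 ('G'): step: R->5, L=4; G->plug->G->R->C->L->F->refl->D->L'->G->R'->D->plug->D
Char 7 ('D'): step: R->6, L=4; D->plug->D->R->C->L->F->refl->D->L'->G->R'->H->plug->H
Char 8 ('D'): step: R->7, L=4; D->plug->D->R->C->L->F->refl->D->L'->G->R'->F->plug->F
Char 9 ('E'): step: R->0, L->5 (L advanced); E->plug->E->R->F->L->C->refl->E->L'->B->R'->C->plug->C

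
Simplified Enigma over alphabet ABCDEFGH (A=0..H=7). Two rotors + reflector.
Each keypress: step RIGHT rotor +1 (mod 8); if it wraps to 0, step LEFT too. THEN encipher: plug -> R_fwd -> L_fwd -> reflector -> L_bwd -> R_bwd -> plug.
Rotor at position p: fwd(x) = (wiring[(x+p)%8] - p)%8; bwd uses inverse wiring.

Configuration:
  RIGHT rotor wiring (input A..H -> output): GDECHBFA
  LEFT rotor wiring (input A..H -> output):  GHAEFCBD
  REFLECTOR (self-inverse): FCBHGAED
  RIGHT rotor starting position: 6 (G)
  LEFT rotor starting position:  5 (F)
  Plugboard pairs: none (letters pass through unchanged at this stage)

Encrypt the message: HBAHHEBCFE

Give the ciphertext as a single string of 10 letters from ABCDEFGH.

Answer: DCCADCEEHB

Derivation:
Char 1 ('H'): step: R->7, L=5; H->plug->H->R->G->L->H->refl->D->L'->F->R'->D->plug->D
Char 2 ('B'): step: R->0, L->6 (L advanced); B->plug->B->R->D->L->B->refl->C->L'->E->R'->C->plug->C
Char 3 ('A'): step: R->1, L=6; A->plug->A->R->C->L->A->refl->F->L'->B->R'->C->plug->C
Char 4 ('H'): step: R->2, L=6; H->plug->H->R->B->L->F->refl->A->L'->C->R'->A->plug->A
Char 5 ('H'): step: R->3, L=6; H->plug->H->R->B->L->F->refl->A->L'->C->R'->D->plug->D
Char 6 ('E'): step: R->4, L=6; E->plug->E->R->C->L->A->refl->F->L'->B->R'->C->plug->C
Char 7 ('B'): step: R->5, L=6; B->plug->B->R->A->L->D->refl->H->L'->G->R'->E->plug->E
Char 8 ('C'): step: R->6, L=6; C->plug->C->R->A->L->D->refl->H->L'->G->R'->E->plug->E
Char 9 ('F'): step: R->7, L=6; F->plug->F->R->A->L->D->refl->H->L'->G->R'->H->plug->H
Char 10 ('E'): step: R->0, L->7 (L advanced); E->plug->E->R->H->L->C->refl->B->L'->D->R'->B->plug->B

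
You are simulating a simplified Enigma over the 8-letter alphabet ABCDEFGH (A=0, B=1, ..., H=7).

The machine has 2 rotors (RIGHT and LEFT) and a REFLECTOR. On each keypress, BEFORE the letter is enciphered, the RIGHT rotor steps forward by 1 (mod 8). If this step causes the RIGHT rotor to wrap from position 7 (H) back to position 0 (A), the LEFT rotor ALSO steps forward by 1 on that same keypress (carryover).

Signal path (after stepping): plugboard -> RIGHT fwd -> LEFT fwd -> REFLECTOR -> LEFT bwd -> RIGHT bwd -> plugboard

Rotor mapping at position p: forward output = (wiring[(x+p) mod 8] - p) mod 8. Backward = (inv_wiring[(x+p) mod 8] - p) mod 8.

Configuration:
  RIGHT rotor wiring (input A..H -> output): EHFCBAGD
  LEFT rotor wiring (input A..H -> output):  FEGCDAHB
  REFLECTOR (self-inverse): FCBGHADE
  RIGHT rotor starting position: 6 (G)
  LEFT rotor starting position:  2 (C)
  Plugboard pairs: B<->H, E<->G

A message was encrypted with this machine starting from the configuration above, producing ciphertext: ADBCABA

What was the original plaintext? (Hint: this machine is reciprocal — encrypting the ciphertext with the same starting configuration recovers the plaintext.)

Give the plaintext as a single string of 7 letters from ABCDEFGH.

Answer: EGDGEAF

Derivation:
Char 1 ('A'): step: R->7, L=2; A->plug->A->R->E->L->F->refl->A->L'->B->R'->G->plug->E
Char 2 ('D'): step: R->0, L->3 (L advanced); D->plug->D->R->C->L->F->refl->A->L'->B->R'->E->plug->G
Char 3 ('B'): step: R->1, L=3; B->plug->H->R->D->L->E->refl->H->L'->A->R'->D->plug->D
Char 4 ('C'): step: R->2, L=3; C->plug->C->R->H->L->D->refl->G->L'->E->R'->E->plug->G
Char 5 ('A'): step: R->3, L=3; A->plug->A->R->H->L->D->refl->G->L'->E->R'->G->plug->E
Char 6 ('B'): step: R->4, L=3; B->plug->H->R->G->L->B->refl->C->L'->F->R'->A->plug->A
Char 7 ('A'): step: R->5, L=3; A->plug->A->R->D->L->E->refl->H->L'->A->R'->F->plug->F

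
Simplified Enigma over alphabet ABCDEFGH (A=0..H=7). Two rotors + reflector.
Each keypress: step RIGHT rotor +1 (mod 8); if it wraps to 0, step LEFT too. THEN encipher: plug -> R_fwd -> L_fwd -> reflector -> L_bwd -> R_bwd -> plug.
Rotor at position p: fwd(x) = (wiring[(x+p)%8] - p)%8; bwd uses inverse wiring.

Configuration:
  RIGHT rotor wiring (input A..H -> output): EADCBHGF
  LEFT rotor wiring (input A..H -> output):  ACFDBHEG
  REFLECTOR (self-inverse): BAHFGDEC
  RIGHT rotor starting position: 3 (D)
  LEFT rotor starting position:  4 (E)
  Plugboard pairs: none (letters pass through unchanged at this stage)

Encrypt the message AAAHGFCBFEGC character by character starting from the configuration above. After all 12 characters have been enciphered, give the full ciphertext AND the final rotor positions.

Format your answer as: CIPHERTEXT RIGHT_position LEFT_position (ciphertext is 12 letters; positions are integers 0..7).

Char 1 ('A'): step: R->4, L=4; A->plug->A->R->F->L->G->refl->E->L'->E->R'->F->plug->F
Char 2 ('A'): step: R->5, L=4; A->plug->A->R->C->L->A->refl->B->L'->G->R'->F->plug->F
Char 3 ('A'): step: R->6, L=4; A->plug->A->R->A->L->F->refl->D->L'->B->R'->H->plug->H
Char 4 ('H'): step: R->7, L=4; H->plug->H->R->H->L->H->refl->C->L'->D->R'->E->plug->E
Char 5 ('G'): step: R->0, L->5 (L advanced); G->plug->G->R->G->L->G->refl->E->L'->H->R'->F->plug->F
Char 6 ('F'): step: R->1, L=5; F->plug->F->R->F->L->A->refl->B->L'->C->R'->B->plug->B
Char 7 ('C'): step: R->2, L=5; C->plug->C->R->H->L->E->refl->G->L'->G->R'->H->plug->H
Char 8 ('B'): step: R->3, L=5; B->plug->B->R->G->L->G->refl->E->L'->H->R'->A->plug->A
Char 9 ('F'): step: R->4, L=5; F->plug->F->R->E->L->F->refl->D->L'->D->R'->B->plug->B
Char 10 ('E'): step: R->5, L=5; E->plug->E->R->D->L->D->refl->F->L'->E->R'->H->plug->H
Char 11 ('G'): step: R->6, L=5; G->plug->G->R->D->L->D->refl->F->L'->E->R'->F->plug->F
Char 12 ('C'): step: R->7, L=5; C->plug->C->R->B->L->H->refl->C->L'->A->R'->G->plug->G
Final: ciphertext=FFHEFBHABHFG, RIGHT=7, LEFT=5

Answer: FFHEFBHABHFG 7 5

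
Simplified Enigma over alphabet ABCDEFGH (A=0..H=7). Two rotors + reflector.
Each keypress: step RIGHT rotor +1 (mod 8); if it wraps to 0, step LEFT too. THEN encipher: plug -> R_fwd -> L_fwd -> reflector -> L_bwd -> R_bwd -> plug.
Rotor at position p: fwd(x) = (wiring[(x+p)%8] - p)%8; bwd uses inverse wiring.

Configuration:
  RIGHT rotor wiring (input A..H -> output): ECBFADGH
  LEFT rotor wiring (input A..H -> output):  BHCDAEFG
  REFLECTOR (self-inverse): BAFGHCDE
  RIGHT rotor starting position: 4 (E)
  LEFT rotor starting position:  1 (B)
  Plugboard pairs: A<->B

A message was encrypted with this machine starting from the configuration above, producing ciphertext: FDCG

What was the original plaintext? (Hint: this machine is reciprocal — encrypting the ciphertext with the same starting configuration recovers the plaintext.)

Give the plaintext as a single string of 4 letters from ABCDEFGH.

Answer: GBAD

Derivation:
Char 1 ('F'): step: R->5, L=1; F->plug->F->R->E->L->D->refl->G->L'->A->R'->G->plug->G
Char 2 ('D'): step: R->6, L=1; D->plug->D->R->E->L->D->refl->G->L'->A->R'->A->plug->B
Char 3 ('C'): step: R->7, L=1; C->plug->C->R->D->L->H->refl->E->L'->F->R'->B->plug->A
Char 4 ('G'): step: R->0, L->2 (L advanced); G->plug->G->R->G->L->H->refl->E->L'->F->R'->D->plug->D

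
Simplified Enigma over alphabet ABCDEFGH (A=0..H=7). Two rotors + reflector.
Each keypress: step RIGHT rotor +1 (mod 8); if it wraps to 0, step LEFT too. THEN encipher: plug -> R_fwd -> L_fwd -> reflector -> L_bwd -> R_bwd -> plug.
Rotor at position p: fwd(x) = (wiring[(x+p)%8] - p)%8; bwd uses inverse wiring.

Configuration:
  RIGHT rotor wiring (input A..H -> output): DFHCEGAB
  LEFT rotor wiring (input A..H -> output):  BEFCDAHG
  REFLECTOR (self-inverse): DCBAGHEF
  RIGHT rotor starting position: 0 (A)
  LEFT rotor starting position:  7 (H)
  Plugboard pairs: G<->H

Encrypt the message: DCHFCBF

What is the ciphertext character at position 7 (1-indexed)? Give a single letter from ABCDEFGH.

Char 1 ('D'): step: R->1, L=7; D->plug->D->R->D->L->G->refl->E->L'->F->R'->E->plug->E
Char 2 ('C'): step: R->2, L=7; C->plug->C->R->C->L->F->refl->H->L'->A->R'->B->plug->B
Char 3 ('H'): step: R->3, L=7; H->plug->G->R->C->L->F->refl->H->L'->A->R'->F->plug->F
Char 4 ('F'): step: R->4, L=7; F->plug->F->R->B->L->C->refl->B->L'->G->R'->H->plug->G
Char 5 ('C'): step: R->5, L=7; C->plug->C->R->E->L->D->refl->A->L'->H->R'->H->plug->G
Char 6 ('B'): step: R->6, L=7; B->plug->B->R->D->L->G->refl->E->L'->F->R'->C->plug->C
Char 7 ('F'): step: R->7, L=7; F->plug->F->R->F->L->E->refl->G->L'->D->R'->E->plug->E

E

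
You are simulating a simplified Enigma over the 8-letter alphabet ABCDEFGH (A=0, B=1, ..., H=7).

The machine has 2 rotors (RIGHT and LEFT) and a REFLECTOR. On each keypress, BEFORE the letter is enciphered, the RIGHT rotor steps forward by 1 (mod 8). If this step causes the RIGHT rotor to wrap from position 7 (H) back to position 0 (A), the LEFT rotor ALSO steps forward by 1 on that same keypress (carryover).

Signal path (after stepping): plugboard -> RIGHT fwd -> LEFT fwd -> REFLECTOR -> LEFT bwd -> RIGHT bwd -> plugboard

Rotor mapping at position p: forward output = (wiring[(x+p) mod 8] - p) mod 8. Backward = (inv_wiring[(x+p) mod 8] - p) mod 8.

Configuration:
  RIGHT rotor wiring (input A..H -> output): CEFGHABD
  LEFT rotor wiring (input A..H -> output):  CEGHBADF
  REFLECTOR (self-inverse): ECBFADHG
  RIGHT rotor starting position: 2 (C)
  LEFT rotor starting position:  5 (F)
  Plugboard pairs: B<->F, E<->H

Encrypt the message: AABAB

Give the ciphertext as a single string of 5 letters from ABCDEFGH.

Char 1 ('A'): step: R->3, L=5; A->plug->A->R->D->L->F->refl->D->L'->A->R'->E->plug->H
Char 2 ('A'): step: R->4, L=5; A->plug->A->R->D->L->F->refl->D->L'->A->R'->F->plug->B
Char 3 ('B'): step: R->5, L=5; B->plug->F->R->A->L->D->refl->F->L'->D->R'->A->plug->A
Char 4 ('A'): step: R->6, L=5; A->plug->A->R->D->L->F->refl->D->L'->A->R'->F->plug->B
Char 5 ('B'): step: R->7, L=5; B->plug->F->R->A->L->D->refl->F->L'->D->R'->B->plug->F

Answer: HBABF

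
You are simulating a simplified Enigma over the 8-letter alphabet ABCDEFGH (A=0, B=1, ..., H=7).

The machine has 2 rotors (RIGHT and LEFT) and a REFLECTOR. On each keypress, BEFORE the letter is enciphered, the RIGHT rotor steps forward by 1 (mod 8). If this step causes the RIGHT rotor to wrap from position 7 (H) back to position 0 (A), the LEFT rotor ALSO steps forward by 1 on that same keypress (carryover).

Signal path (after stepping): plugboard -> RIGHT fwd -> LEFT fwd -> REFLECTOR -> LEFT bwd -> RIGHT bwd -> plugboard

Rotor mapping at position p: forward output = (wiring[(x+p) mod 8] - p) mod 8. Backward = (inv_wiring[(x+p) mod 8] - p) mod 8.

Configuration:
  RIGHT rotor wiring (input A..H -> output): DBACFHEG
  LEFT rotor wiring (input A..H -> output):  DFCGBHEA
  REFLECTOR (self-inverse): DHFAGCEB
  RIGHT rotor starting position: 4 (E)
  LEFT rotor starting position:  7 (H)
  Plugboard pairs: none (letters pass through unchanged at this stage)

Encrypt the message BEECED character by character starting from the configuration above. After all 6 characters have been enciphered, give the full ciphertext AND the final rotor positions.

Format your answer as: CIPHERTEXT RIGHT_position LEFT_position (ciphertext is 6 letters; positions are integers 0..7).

Answer: GHFFFF 2 0

Derivation:
Char 1 ('B'): step: R->5, L=7; B->plug->B->R->H->L->F->refl->C->L'->F->R'->G->plug->G
Char 2 ('E'): step: R->6, L=7; E->plug->E->R->C->L->G->refl->E->L'->B->R'->H->plug->H
Char 3 ('E'): step: R->7, L=7; E->plug->E->R->D->L->D->refl->A->L'->G->R'->F->plug->F
Char 4 ('C'): step: R->0, L->0 (L advanced); C->plug->C->R->A->L->D->refl->A->L'->H->R'->F->plug->F
Char 5 ('E'): step: R->1, L=0; E->plug->E->R->G->L->E->refl->G->L'->D->R'->F->plug->F
Char 6 ('D'): step: R->2, L=0; D->plug->D->R->F->L->H->refl->B->L'->E->R'->F->plug->F
Final: ciphertext=GHFFFF, RIGHT=2, LEFT=0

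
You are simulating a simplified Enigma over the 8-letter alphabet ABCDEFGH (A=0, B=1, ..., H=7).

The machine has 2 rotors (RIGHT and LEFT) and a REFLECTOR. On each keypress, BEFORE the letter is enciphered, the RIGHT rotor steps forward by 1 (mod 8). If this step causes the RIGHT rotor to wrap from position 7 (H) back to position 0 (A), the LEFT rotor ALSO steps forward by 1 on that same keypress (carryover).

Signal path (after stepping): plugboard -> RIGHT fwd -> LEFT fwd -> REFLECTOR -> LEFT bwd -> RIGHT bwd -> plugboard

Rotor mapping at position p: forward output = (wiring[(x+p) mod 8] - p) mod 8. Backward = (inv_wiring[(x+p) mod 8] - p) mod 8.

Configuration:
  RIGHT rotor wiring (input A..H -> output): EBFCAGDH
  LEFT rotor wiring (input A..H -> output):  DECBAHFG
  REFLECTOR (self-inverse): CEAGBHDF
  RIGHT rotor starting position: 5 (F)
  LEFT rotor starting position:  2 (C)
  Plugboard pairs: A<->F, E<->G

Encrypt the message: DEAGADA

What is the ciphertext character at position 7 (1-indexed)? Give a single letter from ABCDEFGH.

Char 1 ('D'): step: R->6, L=2; D->plug->D->R->D->L->F->refl->H->L'->B->R'->B->plug->B
Char 2 ('E'): step: R->7, L=2; E->plug->G->R->H->L->C->refl->A->L'->A->R'->A->plug->F
Char 3 ('A'): step: R->0, L->3 (L advanced); A->plug->F->R->G->L->B->refl->E->L'->C->R'->D->plug->D
Char 4 ('G'): step: R->1, L=3; G->plug->E->R->F->L->A->refl->C->L'->D->R'->H->plug->H
Char 5 ('A'): step: R->2, L=3; A->plug->F->R->F->L->A->refl->C->L'->D->R'->A->plug->F
Char 6 ('D'): step: R->3, L=3; D->plug->D->R->A->L->G->refl->D->L'->E->R'->E->plug->G
Char 7 ('A'): step: R->4, L=3; A->plug->F->R->F->L->A->refl->C->L'->D->R'->D->plug->D

D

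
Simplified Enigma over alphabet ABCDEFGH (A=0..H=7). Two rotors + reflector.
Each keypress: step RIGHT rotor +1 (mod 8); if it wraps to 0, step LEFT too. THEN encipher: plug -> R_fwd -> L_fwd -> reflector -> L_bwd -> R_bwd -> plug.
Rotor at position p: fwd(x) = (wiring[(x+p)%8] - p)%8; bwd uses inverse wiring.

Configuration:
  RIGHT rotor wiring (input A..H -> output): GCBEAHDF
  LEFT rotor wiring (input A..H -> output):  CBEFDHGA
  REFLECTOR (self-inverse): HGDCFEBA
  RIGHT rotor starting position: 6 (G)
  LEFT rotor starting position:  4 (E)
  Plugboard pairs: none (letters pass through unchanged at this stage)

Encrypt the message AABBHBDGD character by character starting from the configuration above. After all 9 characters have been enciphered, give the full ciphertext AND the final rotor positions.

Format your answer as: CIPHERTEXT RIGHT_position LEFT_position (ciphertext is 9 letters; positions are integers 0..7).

Char 1 ('A'): step: R->7, L=4; A->plug->A->R->G->L->A->refl->H->L'->A->R'->G->plug->G
Char 2 ('A'): step: R->0, L->5 (L advanced); A->plug->A->R->G->L->A->refl->H->L'->F->R'->H->plug->H
Char 3 ('B'): step: R->1, L=5; B->plug->B->R->A->L->C->refl->D->L'->C->R'->F->plug->F
Char 4 ('B'): step: R->2, L=5; B->plug->B->R->C->L->D->refl->C->L'->A->R'->H->plug->H
Char 5 ('H'): step: R->3, L=5; H->plug->H->R->G->L->A->refl->H->L'->F->R'->B->plug->B
Char 6 ('B'): step: R->4, L=5; B->plug->B->R->D->L->F->refl->E->L'->E->R'->A->plug->A
Char 7 ('D'): step: R->5, L=5; D->plug->D->R->B->L->B->refl->G->L'->H->R'->G->plug->G
Char 8 ('G'): step: R->6, L=5; G->plug->G->R->C->L->D->refl->C->L'->A->R'->C->plug->C
Char 9 ('D'): step: R->7, L=5; D->plug->D->R->C->L->D->refl->C->L'->A->R'->G->plug->G
Final: ciphertext=GHFHBAGCG, RIGHT=7, LEFT=5

Answer: GHFHBAGCG 7 5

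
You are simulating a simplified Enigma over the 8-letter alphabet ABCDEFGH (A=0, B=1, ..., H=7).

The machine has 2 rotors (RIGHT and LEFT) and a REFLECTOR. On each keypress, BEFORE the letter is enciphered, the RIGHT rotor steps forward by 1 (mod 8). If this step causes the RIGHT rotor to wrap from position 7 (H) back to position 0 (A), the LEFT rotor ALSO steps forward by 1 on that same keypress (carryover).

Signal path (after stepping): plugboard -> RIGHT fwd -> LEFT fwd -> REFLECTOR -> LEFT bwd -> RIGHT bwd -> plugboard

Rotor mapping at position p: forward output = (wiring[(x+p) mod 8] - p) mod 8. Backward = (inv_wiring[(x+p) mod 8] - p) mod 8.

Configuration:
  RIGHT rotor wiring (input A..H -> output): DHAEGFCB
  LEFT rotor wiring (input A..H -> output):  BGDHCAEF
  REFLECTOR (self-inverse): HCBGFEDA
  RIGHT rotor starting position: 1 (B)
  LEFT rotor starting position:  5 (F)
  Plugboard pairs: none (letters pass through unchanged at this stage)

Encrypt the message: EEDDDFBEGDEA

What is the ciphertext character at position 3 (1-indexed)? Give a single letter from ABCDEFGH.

Char 1 ('E'): step: R->2, L=5; E->plug->E->R->A->L->D->refl->G->L'->F->R'->H->plug->H
Char 2 ('E'): step: R->3, L=5; E->plug->E->R->G->L->C->refl->B->L'->E->R'->G->plug->G
Char 3 ('D'): step: R->4, L=5; D->plug->D->R->F->L->G->refl->D->L'->A->R'->H->plug->H

H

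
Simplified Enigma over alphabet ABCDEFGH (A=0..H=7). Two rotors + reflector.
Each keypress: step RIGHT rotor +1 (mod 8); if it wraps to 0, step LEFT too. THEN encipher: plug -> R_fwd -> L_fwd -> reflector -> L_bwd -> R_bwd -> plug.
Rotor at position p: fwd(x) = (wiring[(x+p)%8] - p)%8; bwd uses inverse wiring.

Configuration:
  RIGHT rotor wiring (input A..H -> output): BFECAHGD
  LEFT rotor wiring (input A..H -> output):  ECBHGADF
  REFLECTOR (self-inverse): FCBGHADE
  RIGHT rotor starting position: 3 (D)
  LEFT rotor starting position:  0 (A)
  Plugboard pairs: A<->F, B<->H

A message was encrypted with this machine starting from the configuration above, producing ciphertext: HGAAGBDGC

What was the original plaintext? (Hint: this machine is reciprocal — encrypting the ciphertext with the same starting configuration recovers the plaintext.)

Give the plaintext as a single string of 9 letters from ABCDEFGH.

Answer: GAEHCAHFD

Derivation:
Char 1 ('H'): step: R->4, L=0; H->plug->B->R->D->L->H->refl->E->L'->A->R'->G->plug->G
Char 2 ('G'): step: R->5, L=0; G->plug->G->R->F->L->A->refl->F->L'->H->R'->F->plug->A
Char 3 ('A'): step: R->6, L=0; A->plug->F->R->E->L->G->refl->D->L'->G->R'->E->plug->E
Char 4 ('A'): step: R->7, L=0; A->plug->F->R->B->L->C->refl->B->L'->C->R'->B->plug->H
Char 5 ('G'): step: R->0, L->1 (L advanced); G->plug->G->R->G->L->E->refl->H->L'->E->R'->C->plug->C
Char 6 ('B'): step: R->1, L=1; B->plug->H->R->A->L->B->refl->C->L'->F->R'->F->plug->A
Char 7 ('D'): step: R->2, L=1; D->plug->D->R->F->L->C->refl->B->L'->A->R'->B->plug->H
Char 8 ('G'): step: R->3, L=1; G->plug->G->R->C->L->G->refl->D->L'->H->R'->A->plug->F
Char 9 ('C'): step: R->4, L=1; C->plug->C->R->C->L->G->refl->D->L'->H->R'->D->plug->D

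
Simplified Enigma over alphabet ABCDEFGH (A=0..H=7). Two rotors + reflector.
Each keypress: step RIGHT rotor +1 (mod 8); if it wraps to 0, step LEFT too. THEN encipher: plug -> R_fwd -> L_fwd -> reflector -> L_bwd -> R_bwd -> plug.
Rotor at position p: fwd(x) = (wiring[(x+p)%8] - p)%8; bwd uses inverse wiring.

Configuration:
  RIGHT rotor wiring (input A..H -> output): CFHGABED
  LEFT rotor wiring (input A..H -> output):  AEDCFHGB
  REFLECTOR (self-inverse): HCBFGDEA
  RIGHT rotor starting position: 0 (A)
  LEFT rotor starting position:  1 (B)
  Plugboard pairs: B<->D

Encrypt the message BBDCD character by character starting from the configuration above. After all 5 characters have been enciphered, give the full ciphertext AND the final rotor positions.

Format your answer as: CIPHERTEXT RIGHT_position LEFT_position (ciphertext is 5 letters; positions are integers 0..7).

Char 1 ('B'): step: R->1, L=1; B->plug->D->R->H->L->H->refl->A->L'->G->R'->B->plug->D
Char 2 ('B'): step: R->2, L=1; B->plug->D->R->H->L->H->refl->A->L'->G->R'->C->plug->C
Char 3 ('D'): step: R->3, L=1; D->plug->B->R->F->L->F->refl->D->L'->A->R'->E->plug->E
Char 4 ('C'): step: R->4, L=1; C->plug->C->R->A->L->D->refl->F->L'->F->R'->B->plug->D
Char 5 ('D'): step: R->5, L=1; D->plug->B->R->H->L->H->refl->A->L'->G->R'->C->plug->C
Final: ciphertext=DCEDC, RIGHT=5, LEFT=1

Answer: DCEDC 5 1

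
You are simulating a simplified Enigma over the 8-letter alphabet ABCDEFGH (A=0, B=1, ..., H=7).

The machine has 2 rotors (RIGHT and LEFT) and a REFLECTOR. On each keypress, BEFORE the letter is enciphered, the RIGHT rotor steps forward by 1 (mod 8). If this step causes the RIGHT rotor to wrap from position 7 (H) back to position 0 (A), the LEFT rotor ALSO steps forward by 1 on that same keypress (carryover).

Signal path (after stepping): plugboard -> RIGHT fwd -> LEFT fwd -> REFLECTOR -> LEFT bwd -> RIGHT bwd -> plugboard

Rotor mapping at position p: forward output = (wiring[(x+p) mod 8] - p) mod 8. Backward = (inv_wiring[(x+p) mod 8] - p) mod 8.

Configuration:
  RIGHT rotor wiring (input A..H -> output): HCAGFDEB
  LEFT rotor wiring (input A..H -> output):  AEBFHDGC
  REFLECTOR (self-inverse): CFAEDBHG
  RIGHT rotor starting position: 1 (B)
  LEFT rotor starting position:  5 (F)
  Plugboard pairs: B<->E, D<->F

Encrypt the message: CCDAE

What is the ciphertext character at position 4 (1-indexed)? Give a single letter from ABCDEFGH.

Char 1 ('C'): step: R->2, L=5; C->plug->C->R->D->L->D->refl->E->L'->F->R'->G->plug->G
Char 2 ('C'): step: R->3, L=5; C->plug->C->R->A->L->G->refl->H->L'->E->R'->F->plug->D
Char 3 ('D'): step: R->4, L=5; D->plug->F->R->G->L->A->refl->C->L'->H->R'->B->plug->E
Char 4 ('A'): step: R->5, L=5; A->plug->A->R->G->L->A->refl->C->L'->H->R'->B->plug->E

E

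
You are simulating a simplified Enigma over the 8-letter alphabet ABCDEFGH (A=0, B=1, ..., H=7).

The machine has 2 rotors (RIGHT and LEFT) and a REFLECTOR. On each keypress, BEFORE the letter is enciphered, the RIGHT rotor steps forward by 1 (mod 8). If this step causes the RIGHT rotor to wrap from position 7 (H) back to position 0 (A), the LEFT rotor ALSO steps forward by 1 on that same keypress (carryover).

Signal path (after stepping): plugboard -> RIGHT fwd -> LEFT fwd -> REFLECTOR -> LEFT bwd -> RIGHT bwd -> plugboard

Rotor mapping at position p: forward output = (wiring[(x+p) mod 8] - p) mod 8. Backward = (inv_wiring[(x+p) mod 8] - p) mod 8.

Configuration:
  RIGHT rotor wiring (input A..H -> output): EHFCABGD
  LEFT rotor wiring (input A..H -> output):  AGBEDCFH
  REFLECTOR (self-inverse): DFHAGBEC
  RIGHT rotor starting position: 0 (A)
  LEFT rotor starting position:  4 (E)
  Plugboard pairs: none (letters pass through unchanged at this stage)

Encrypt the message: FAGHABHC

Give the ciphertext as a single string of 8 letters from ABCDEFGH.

Answer: EDFCBAEB

Derivation:
Char 1 ('F'): step: R->1, L=4; F->plug->F->R->F->L->C->refl->H->L'->A->R'->E->plug->E
Char 2 ('A'): step: R->2, L=4; A->plug->A->R->D->L->D->refl->A->L'->H->R'->D->plug->D
Char 3 ('G'): step: R->3, L=4; G->plug->G->R->E->L->E->refl->G->L'->B->R'->F->plug->F
Char 4 ('H'): step: R->4, L=4; H->plug->H->R->G->L->F->refl->B->L'->C->R'->C->plug->C
Char 5 ('A'): step: R->5, L=4; A->plug->A->R->E->L->E->refl->G->L'->B->R'->B->plug->B
Char 6 ('B'): step: R->6, L=4; B->plug->B->R->F->L->C->refl->H->L'->A->R'->A->plug->A
Char 7 ('H'): step: R->7, L=4; H->plug->H->R->H->L->A->refl->D->L'->D->R'->E->plug->E
Char 8 ('C'): step: R->0, L->5 (L advanced); C->plug->C->R->F->L->E->refl->G->L'->H->R'->B->plug->B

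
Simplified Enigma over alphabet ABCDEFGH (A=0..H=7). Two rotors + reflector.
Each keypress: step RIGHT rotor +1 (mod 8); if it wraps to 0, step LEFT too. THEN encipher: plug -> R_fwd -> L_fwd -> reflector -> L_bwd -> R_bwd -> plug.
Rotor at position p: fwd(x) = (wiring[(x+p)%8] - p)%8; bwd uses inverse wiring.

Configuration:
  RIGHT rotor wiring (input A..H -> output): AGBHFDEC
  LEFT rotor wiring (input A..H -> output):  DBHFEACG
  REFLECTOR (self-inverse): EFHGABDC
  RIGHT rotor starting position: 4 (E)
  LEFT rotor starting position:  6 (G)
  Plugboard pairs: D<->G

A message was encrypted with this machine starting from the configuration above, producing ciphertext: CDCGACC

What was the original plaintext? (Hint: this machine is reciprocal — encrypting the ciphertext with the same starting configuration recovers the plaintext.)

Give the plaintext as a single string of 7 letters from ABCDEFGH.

Answer: BHHDCGB

Derivation:
Char 1 ('C'): step: R->5, L=6; C->plug->C->R->F->L->H->refl->C->L'->H->R'->B->plug->B
Char 2 ('D'): step: R->6, L=6; D->plug->G->R->H->L->C->refl->H->L'->F->R'->H->plug->H
Char 3 ('C'): step: R->7, L=6; C->plug->C->R->H->L->C->refl->H->L'->F->R'->H->plug->H
Char 4 ('G'): step: R->0, L->7 (L advanced); G->plug->D->R->H->L->D->refl->G->L'->E->R'->G->plug->D
Char 5 ('A'): step: R->1, L=7; A->plug->A->R->F->L->F->refl->B->L'->G->R'->C->plug->C
Char 6 ('C'): step: R->2, L=7; C->plug->C->R->D->L->A->refl->E->L'->B->R'->D->plug->G
Char 7 ('C'): step: R->3, L=7; C->plug->C->R->A->L->H->refl->C->L'->C->R'->B->plug->B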